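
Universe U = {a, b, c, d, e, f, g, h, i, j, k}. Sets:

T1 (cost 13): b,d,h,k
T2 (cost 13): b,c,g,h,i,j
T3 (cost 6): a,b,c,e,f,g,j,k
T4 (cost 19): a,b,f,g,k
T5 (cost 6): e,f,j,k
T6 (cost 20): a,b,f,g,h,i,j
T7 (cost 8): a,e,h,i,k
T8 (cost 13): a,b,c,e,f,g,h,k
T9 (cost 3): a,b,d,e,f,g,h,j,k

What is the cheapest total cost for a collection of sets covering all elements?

16

T2, T9 cover every element at cost 13 + 3 = 16.
Any cover uses at least 2 sets; among all covering selections none totals below 16.
Greedy by coverage-per-cost would pick T9, T3, T7 for 17 — worse than the optimum 16.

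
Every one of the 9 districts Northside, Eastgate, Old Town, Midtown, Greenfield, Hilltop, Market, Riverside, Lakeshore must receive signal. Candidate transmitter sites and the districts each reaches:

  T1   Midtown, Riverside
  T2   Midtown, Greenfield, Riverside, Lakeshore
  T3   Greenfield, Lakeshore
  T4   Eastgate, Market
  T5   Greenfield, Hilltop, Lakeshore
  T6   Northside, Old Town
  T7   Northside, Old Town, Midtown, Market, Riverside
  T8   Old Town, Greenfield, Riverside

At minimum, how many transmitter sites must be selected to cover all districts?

T4, T5, T7 together cover {Northside, Eastgate, Old Town, Midtown, Greenfield, Hilltop, Market, Riverside, Lakeshore} — every district.
No 2 of the 8 transmitter sites cover everything (all 28 pairs fall short), so 3 is minimum.

3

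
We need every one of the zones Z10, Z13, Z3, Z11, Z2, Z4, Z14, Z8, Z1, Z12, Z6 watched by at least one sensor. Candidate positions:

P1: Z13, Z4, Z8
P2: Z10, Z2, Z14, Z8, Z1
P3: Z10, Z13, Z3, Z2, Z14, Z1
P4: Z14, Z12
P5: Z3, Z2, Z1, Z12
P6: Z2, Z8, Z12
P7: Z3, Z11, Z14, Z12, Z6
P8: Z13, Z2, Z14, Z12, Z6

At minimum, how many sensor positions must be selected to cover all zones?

P1, P2, P7 together cover {Z10, Z13, Z3, Z11, Z2, Z4, Z14, Z8, Z1, Z12, Z6} — every zone.
No 2 of the 8 sensor positions cover everything (all 28 pairs fall short), so 3 is minimum.

3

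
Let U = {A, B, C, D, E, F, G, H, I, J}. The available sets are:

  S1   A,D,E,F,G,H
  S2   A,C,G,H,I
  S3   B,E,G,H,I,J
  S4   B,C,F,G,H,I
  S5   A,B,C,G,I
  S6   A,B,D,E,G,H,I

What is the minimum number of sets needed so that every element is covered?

S1, S2, S3 together cover {A, B, C, D, E, F, G, H, I, J} — every element.
No 2 of the 6 sets cover everything (all 15 pairs fall short), so 3 is minimum.

3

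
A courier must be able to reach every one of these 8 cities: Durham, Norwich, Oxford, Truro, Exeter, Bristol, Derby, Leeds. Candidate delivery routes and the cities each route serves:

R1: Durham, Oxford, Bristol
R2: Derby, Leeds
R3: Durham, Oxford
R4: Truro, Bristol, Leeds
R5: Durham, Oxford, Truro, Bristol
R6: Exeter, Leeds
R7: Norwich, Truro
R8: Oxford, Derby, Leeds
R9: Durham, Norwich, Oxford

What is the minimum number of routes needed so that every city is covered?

4

R1, R2, R6, R7 together cover {Durham, Norwich, Oxford, Truro, Exeter, Bristol, Derby, Leeds} — every city.
No 3 of the 9 routes cover everything (all 84 triples fall short), so 4 is minimum.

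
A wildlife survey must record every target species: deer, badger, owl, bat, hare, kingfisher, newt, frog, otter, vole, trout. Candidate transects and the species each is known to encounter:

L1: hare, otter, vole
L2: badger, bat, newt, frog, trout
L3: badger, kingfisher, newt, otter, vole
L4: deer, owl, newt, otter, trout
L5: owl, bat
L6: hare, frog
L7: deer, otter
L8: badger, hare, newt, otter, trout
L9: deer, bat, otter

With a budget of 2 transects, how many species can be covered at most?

8

Choosing L1, L2 covers {badger, bat, hare, newt, frog, otter, vole, trout} — 8 species.
No choice of 2 transects does better; here deer, owl, kingfisher are left uncovered.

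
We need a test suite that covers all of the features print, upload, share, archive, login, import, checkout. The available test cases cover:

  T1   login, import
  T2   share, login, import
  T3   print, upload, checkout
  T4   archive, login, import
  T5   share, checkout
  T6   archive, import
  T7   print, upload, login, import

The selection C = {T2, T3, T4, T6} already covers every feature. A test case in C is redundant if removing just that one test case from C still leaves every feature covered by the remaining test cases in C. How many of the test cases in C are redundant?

2

Drop T2: share uncovered — not redundant.
Drop T3: print, upload, checkout uncovered — not redundant.
Drop T4: the rest still cover every feature — redundant.
Drop T6: the rest still cover every feature — redundant.
2 redundant: T4, T6.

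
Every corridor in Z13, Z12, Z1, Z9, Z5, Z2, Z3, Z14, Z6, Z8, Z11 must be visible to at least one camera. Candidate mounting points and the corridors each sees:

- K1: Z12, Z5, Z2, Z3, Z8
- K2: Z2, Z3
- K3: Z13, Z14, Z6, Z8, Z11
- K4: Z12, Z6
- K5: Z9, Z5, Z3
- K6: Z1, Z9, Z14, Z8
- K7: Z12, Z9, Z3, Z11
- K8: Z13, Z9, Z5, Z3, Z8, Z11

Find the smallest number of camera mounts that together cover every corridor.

3

K1, K3, K6 together cover {Z13, Z12, Z1, Z9, Z5, Z2, Z3, Z14, Z6, Z8, Z11} — every corridor.
No 2 of the 8 camera mounts cover everything (all 28 pairs fall short), so 3 is minimum.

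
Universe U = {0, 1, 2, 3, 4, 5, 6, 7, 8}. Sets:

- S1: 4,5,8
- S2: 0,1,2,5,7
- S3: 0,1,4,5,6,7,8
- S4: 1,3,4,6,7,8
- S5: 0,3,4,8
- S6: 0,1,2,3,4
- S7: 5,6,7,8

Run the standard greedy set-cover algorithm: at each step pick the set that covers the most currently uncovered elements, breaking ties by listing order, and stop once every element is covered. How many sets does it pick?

Pick 1: S3 covers 7 new elements (0, 1, 4, 5, 6, 7, 8).
Pick 2: S6 covers 2 new elements (2, 3).
Greedy uses 2 sets.

2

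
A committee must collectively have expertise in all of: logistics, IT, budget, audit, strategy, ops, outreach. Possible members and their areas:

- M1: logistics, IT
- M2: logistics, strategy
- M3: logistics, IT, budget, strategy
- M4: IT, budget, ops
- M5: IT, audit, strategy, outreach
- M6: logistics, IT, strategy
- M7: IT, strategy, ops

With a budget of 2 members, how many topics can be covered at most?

Choosing M3, M5 covers {logistics, IT, budget, audit, strategy, outreach} — 6 topics.
No choice of 2 members does better; here ops is left uncovered.

6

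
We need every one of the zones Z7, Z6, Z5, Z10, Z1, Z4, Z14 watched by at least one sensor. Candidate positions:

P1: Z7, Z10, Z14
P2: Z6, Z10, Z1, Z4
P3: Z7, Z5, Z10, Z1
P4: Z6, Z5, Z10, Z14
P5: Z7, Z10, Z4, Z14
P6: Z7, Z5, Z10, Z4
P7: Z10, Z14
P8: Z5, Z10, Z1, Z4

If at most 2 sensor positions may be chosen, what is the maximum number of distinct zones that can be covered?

6

Choosing P1, P2 covers {Z7, Z6, Z10, Z1, Z4, Z14} — 6 zones.
No choice of 2 sensor positions does better; here Z5 is left uncovered.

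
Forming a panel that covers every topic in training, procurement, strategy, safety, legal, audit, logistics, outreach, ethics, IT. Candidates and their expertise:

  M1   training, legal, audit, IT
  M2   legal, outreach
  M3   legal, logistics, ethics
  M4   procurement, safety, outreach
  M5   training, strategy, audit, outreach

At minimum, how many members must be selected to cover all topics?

4

M1, M3, M4, M5 together cover {training, procurement, strategy, safety, legal, audit, logistics, outreach, ethics, IT} — every topic.
No 3 of the 5 members cover everything (all 10 triples fall short), so 4 is minimum.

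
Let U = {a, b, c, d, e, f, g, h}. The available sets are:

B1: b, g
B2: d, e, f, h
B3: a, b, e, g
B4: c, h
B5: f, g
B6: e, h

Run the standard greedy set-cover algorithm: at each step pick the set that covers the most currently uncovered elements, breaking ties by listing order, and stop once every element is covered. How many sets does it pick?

3

Pick 1: B2 covers 4 new elements (d, e, f, h).
Pick 2: B3 covers 3 new elements (a, b, g).
Pick 3: B4 covers 1 new elements (c).
Greedy uses 3 sets.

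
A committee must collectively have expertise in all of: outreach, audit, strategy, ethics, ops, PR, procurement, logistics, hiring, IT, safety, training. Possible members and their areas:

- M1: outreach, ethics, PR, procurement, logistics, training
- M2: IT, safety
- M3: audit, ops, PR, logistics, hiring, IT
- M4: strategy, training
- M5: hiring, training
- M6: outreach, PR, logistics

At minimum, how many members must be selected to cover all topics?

4

M1, M2, M3, M4 together cover {outreach, audit, strategy, ethics, ops, PR, procurement, logistics, hiring, IT, safety, training} — every topic.
No 3 of the 6 members cover everything (all 20 triples fall short), so 4 is minimum.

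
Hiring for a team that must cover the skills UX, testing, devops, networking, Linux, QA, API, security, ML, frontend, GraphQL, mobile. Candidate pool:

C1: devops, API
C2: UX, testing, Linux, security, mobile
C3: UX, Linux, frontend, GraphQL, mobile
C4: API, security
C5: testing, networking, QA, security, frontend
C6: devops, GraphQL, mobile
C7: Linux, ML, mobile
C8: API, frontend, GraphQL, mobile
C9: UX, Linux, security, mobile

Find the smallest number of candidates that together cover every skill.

4

C1, C3, C5, C7 together cover {UX, testing, devops, networking, Linux, QA, API, security, ML, frontend, GraphQL, mobile} — every skill.
No 3 of the 9 candidates cover everything (all 84 triples fall short), so 4 is minimum.
Greedy (largest uncovered first) would take C2, C5, C1, C3, C7 — 5 candidates — but 4 suffice.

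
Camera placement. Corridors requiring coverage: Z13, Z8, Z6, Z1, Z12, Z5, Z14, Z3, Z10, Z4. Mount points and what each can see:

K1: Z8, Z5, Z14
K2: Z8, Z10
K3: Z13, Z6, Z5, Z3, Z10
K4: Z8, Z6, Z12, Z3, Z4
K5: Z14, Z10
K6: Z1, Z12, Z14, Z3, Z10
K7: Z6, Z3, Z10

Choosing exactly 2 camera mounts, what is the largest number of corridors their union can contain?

8

Choosing K3, K4 covers {Z13, Z8, Z6, Z12, Z5, Z3, Z10, Z4} — 8 corridors.
No choice of 2 camera mounts does better; here Z1, Z14 are left uncovered.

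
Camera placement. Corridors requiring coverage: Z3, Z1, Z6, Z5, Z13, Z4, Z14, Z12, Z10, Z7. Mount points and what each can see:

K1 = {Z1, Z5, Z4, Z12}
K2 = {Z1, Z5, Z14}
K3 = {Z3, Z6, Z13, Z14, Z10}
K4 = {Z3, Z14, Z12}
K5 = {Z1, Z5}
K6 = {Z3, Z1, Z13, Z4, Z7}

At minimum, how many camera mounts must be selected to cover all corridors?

3

K1, K3, K6 together cover {Z3, Z1, Z6, Z5, Z13, Z4, Z14, Z12, Z10, Z7} — every corridor.
No 2 of the 6 camera mounts cover everything (all 15 pairs fall short), so 3 is minimum.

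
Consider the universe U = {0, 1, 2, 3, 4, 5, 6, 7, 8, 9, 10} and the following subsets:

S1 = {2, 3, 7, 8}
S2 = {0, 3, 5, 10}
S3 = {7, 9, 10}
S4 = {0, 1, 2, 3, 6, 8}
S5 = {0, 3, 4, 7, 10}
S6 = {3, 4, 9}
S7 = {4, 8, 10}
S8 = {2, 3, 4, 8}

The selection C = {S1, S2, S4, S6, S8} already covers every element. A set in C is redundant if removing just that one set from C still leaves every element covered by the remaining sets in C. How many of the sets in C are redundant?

Drop S1: 7 uncovered — not redundant.
Drop S2: 5, 10 uncovered — not redundant.
Drop S4: 1, 6 uncovered — not redundant.
Drop S6: 9 uncovered — not redundant.
Drop S8: the rest still cover every element — redundant.
1 redundant: S8.

1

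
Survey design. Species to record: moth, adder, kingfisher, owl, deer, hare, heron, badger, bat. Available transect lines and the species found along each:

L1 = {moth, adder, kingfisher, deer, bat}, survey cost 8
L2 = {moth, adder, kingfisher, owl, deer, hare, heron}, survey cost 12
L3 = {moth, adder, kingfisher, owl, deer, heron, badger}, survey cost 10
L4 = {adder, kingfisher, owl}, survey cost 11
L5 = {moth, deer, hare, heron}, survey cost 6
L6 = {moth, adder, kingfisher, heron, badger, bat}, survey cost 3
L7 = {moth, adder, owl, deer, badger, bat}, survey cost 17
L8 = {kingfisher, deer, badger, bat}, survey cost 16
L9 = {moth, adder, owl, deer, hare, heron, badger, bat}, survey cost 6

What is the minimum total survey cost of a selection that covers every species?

9

L6, L9 cover every species at survey cost 3 + 6 = 9.
Any cover uses at least 2 transects; among all covering selections none totals below 9.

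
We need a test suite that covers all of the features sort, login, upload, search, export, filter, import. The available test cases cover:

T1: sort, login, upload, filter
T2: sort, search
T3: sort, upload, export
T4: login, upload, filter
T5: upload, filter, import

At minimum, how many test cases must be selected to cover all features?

4

T1, T2, T3, T5 together cover {sort, login, upload, search, export, filter, import} — every feature.
No 3 of the 5 test cases cover everything (all 10 triples fall short), so 4 is minimum.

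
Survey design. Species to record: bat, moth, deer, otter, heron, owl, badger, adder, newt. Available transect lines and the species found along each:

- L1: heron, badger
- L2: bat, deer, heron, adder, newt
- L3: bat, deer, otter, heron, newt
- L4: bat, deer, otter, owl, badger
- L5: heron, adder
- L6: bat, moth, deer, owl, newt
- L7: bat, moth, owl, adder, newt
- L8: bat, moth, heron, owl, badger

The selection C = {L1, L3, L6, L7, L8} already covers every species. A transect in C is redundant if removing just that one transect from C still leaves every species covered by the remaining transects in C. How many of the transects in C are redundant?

Drop L1: the rest still cover every species — redundant.
Drop L3: otter uncovered — not redundant.
Drop L6: the rest still cover every species — redundant.
Drop L7: adder uncovered — not redundant.
Drop L8: the rest still cover every species — redundant.
3 redundant: L1, L6, L8.

3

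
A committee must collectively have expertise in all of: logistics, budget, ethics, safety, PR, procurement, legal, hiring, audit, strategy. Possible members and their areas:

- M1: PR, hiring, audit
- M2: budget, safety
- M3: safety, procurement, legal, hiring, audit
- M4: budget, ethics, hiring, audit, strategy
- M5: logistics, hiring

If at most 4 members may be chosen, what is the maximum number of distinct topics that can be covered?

10

Choosing M1, M3, M4, M5 covers {logistics, budget, ethics, safety, PR, procurement, legal, hiring, audit, strategy} — 10 topics.
That is all 10 topics.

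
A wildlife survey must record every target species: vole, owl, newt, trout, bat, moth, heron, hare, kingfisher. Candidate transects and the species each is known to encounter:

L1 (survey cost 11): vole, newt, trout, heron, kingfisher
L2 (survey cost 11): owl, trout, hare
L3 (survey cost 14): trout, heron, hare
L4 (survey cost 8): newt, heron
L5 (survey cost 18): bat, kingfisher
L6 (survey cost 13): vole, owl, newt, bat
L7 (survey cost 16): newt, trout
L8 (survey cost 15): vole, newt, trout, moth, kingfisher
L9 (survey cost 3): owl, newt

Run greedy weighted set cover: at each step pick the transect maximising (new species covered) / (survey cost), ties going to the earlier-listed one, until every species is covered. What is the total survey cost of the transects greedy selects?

53

Pick 1: L9 adds 2 new (owl, newt) at survey cost 3 (ratio 2/3).
Pick 2: L1 adds 4 new (vole, trout, heron, kingfisher) at survey cost 11 (ratio 4/11).
Pick 3: L2 adds 1 new (hare) at survey cost 11 (ratio 1/11).
Pick 4: L6 adds 1 new (bat) at survey cost 13 (ratio 1/13).
Pick 5: L8 adds 1 new (moth) at survey cost 15 (ratio 1/15).
Greedy total survey cost: 3 + 11 + 11 + 13 + 15 = 53. (The true optimum is 42, so greedy overshoots here.)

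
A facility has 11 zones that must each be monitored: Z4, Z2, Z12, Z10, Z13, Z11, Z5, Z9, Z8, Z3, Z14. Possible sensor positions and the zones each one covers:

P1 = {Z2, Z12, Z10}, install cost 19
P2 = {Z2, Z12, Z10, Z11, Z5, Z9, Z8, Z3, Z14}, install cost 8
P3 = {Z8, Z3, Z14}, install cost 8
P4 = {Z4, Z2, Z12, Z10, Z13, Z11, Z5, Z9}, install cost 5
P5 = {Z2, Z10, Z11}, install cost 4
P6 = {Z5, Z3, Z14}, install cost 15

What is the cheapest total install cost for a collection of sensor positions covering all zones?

13

P2, P4 cover every zone at install cost 8 + 5 = 13.
Any cover uses at least 2 sensor positions; among all covering selections none totals below 13.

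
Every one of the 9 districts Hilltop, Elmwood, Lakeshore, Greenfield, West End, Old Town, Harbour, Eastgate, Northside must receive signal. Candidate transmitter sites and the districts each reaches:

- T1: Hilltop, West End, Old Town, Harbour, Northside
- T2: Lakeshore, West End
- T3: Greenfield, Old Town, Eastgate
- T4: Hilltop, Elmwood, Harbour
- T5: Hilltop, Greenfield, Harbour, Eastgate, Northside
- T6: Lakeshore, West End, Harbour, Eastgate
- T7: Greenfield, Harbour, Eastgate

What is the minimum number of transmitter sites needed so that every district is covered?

4

T1, T2, T3, T4 together cover {Hilltop, Elmwood, Lakeshore, Greenfield, West End, Old Town, Harbour, Eastgate, Northside} — every district.
No 3 of the 7 transmitter sites cover everything (all 35 triples fall short), so 4 is minimum.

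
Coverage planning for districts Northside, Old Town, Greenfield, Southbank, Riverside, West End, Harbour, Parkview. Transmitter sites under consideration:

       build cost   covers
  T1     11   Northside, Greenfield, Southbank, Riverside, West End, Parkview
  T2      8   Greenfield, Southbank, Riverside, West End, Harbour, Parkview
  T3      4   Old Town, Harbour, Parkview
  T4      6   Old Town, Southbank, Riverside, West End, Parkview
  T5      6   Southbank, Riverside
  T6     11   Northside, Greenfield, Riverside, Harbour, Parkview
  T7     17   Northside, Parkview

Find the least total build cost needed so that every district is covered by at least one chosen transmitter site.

15

T1, T3 cover every district at build cost 11 + 4 = 15.
Any cover uses at least 2 transmitter sites; among all covering selections none totals below 15.
Greedy by coverage-per-build cost would pick T4, T6 for 17 — worse than the optimum 15.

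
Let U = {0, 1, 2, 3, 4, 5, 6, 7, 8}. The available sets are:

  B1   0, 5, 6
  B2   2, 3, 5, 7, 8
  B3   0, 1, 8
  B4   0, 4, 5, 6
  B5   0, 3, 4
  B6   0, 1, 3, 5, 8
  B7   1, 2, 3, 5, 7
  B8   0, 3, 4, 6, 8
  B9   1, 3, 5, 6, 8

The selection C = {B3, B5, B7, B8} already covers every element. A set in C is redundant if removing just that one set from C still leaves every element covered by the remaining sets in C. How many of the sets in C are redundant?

Drop B3: the rest still cover every element — redundant.
Drop B5: the rest still cover every element — redundant.
Drop B7: 2, 5, 7 uncovered — not redundant.
Drop B8: 6 uncovered — not redundant.
2 redundant: B3, B5.

2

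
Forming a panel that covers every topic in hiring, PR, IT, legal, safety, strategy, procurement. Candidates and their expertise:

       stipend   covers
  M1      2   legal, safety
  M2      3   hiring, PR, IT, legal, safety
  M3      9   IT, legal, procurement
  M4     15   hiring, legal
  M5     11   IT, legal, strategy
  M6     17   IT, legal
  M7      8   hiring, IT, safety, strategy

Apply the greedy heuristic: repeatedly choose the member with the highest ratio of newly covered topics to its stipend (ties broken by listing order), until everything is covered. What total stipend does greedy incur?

Pick 1: M2 adds 5 new (hiring, PR, IT, legal, safety) at stipend 3 (ratio 5/3).
Pick 2: M7 adds 1 new (strategy) at stipend 8 (ratio 1/8).
Pick 3: M3 adds 1 new (procurement) at stipend 9 (ratio 1/9).
Greedy total stipend: 3 + 8 + 9 = 20.

20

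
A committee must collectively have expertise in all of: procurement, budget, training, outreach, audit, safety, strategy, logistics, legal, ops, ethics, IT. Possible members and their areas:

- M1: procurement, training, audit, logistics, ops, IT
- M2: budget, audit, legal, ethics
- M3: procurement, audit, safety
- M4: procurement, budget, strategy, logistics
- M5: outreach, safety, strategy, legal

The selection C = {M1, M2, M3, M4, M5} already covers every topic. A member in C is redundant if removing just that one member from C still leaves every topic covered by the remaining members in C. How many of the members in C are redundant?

Drop M1: training, ops, IT uncovered — not redundant.
Drop M2: ethics uncovered — not redundant.
Drop M3: the rest still cover every topic — redundant.
Drop M4: the rest still cover every topic — redundant.
Drop M5: outreach uncovered — not redundant.
2 redundant: M3, M4.

2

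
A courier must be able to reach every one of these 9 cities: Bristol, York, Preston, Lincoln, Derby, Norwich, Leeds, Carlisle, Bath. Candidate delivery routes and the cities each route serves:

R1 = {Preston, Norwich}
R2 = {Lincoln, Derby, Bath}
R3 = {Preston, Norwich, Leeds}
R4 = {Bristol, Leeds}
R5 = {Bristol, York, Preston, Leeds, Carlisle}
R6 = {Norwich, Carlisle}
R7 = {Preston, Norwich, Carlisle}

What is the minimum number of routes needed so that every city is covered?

3

R1, R2, R5 together cover {Bristol, York, Preston, Lincoln, Derby, Norwich, Leeds, Carlisle, Bath} — every city.
No 2 of the 7 routes cover everything (all 21 pairs fall short), so 3 is minimum.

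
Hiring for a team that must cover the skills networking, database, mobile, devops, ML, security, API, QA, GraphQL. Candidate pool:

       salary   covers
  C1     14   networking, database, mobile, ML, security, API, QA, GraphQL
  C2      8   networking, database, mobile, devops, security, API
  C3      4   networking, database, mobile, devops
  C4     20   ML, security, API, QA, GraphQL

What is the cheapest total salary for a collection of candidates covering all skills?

C1, C3 cover every skill at salary 14 + 4 = 18.
Any cover uses at least 2 candidates; among all covering selections none totals below 18.

18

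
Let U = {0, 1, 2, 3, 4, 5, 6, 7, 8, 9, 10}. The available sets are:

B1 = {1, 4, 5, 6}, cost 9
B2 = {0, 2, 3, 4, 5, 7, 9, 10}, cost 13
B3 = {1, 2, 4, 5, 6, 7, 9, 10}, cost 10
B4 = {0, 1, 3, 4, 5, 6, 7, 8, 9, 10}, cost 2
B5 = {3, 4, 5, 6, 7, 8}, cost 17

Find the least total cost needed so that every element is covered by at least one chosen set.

12

B3, B4 cover every element at cost 10 + 2 = 12.
Any cover uses at least 2 sets; among all covering selections none totals below 12.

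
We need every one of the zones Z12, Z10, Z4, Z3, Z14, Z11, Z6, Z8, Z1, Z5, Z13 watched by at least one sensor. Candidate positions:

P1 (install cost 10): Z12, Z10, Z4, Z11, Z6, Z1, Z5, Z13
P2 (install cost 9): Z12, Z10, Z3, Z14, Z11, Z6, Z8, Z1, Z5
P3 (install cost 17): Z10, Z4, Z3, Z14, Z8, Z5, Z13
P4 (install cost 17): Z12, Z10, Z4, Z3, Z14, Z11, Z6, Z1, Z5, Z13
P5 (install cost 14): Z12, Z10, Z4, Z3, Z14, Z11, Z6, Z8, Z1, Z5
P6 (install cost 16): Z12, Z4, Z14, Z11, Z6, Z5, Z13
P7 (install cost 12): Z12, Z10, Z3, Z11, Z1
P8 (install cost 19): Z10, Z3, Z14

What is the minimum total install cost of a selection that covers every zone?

P1, P2 cover every zone at install cost 10 + 9 = 19.
Any cover uses at least 2 sensor positions; among all covering selections none totals below 19.

19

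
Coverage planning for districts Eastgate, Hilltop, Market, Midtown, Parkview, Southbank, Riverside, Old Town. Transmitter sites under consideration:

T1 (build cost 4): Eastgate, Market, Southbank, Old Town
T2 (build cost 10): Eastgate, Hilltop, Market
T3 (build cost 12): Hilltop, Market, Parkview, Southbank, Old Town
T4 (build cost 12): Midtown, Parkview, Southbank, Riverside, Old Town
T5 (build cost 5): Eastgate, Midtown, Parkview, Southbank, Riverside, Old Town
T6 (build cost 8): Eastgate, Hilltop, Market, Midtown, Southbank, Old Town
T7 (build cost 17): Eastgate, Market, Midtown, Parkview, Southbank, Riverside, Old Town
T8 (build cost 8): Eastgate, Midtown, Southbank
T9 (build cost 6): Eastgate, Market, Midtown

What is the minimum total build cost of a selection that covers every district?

T5, T6 cover every district at build cost 5 + 8 = 13.
Any cover uses at least 2 transmitter sites; among all covering selections none totals below 13.
Greedy by coverage-per-build cost would pick T5, T1, T6 for 17 — worse than the optimum 13.

13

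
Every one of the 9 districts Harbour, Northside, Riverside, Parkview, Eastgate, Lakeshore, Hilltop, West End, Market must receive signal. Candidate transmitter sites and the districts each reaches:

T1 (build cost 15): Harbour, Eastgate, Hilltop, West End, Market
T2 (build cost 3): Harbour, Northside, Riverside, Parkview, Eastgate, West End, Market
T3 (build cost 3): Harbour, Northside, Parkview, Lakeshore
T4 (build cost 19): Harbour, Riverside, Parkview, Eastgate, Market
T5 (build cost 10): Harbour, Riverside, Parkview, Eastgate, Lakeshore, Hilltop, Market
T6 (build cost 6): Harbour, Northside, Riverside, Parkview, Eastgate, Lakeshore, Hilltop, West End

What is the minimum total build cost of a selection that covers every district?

T2, T6 cover every district at build cost 3 + 6 = 9.
Any cover uses at least 2 transmitter sites; among all covering selections none totals below 9.
Greedy by coverage-per-build cost would pick T2, T3, T6 for 12 — worse than the optimum 9.

9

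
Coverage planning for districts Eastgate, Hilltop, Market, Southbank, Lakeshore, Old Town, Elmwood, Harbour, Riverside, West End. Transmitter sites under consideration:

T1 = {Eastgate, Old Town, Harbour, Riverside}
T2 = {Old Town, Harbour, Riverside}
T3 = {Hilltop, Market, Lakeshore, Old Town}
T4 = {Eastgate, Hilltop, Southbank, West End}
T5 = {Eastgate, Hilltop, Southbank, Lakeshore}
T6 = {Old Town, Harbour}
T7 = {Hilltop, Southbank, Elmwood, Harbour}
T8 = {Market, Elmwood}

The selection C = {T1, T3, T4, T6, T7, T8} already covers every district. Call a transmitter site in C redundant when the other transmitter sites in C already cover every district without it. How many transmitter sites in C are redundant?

3

Drop T1: Riverside uncovered — not redundant.
Drop T3: Lakeshore uncovered — not redundant.
Drop T4: West End uncovered — not redundant.
Drop T6: the rest still cover every district — redundant.
Drop T7: the rest still cover every district — redundant.
Drop T8: the rest still cover every district — redundant.
3 redundant: T6, T7, T8.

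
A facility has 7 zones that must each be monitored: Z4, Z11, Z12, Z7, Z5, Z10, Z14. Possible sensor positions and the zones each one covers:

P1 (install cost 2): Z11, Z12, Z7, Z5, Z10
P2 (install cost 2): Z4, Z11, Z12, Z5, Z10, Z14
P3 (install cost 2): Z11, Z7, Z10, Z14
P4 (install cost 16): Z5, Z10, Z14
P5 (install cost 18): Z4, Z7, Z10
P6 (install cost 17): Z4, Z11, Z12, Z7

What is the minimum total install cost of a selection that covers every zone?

4

P1, P2 cover every zone at install cost 2 + 2 = 4.
Any cover uses at least 2 sensor positions; among all covering selections none totals below 4.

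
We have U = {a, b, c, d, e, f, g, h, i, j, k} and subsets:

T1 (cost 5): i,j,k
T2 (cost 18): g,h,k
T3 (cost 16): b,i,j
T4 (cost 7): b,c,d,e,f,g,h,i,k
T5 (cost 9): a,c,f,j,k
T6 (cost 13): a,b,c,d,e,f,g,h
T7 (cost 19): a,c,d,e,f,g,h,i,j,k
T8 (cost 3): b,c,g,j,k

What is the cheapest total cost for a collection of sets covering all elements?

T4, T5 cover every element at cost 7 + 9 = 16.
Any cover uses at least 2 sets; among all covering selections none totals below 16.
Greedy by coverage-per-cost would pick T8, T4, T5 for 19 — worse than the optimum 16.

16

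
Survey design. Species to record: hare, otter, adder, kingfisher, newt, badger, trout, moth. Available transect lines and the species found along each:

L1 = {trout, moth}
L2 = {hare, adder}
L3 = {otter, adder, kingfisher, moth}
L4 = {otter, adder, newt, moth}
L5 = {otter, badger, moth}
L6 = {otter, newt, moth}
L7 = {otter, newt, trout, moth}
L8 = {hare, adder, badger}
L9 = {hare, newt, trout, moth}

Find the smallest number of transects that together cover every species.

L3, L5, L9 together cover {hare, otter, adder, kingfisher, newt, badger, trout, moth} — every species.
No 2 of the 9 transects cover everything (all 36 pairs fall short), so 3 is minimum.

3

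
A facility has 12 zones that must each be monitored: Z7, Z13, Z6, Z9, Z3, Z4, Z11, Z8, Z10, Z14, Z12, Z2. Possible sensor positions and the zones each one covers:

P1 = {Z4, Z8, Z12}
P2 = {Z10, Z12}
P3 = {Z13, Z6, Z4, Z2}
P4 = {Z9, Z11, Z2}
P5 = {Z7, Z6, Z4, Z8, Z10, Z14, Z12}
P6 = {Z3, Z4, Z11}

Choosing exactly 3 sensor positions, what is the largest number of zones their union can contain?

Choosing P3, P4, P5 covers {Z7, Z13, Z6, Z9, Z4, Z11, Z8, Z10, Z14, Z12, Z2} — 11 zones.
No choice of 3 sensor positions does better; here Z3 is left uncovered.

11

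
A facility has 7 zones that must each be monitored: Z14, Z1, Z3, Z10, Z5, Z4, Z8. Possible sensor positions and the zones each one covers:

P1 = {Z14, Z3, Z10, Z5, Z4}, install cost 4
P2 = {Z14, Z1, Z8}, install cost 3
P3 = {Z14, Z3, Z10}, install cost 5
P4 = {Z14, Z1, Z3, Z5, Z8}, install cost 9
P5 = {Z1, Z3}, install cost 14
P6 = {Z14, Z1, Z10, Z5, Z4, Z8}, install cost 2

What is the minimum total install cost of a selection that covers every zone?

6

P1, P6 cover every zone at install cost 4 + 2 = 6.
Any cover uses at least 2 sensor positions; among all covering selections none totals below 6.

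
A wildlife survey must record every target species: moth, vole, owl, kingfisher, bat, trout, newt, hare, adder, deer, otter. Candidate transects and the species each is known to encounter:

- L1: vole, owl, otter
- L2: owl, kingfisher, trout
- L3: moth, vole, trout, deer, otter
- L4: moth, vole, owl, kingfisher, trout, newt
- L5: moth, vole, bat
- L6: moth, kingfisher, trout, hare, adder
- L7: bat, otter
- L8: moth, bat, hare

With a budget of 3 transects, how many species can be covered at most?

10

Choosing L3, L4, L6 covers {moth, vole, owl, kingfisher, trout, newt, hare, adder, deer, otter} — 10 species.
No choice of 3 transects does better; here bat is left uncovered.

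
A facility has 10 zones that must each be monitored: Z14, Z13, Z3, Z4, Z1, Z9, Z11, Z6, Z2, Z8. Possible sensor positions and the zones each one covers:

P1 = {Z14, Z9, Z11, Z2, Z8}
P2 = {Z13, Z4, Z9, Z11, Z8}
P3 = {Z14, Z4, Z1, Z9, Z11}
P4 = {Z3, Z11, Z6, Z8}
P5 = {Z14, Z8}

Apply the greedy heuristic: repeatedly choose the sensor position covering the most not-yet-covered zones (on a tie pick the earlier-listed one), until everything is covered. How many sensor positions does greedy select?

Pick 1: P1 covers 5 new zones (Z14, Z9, Z11, Z2, Z8).
Pick 2: P2 covers 2 new zones (Z13, Z4).
Pick 3: P4 covers 2 new zones (Z3, Z6).
Pick 4: P3 covers 1 new zones (Z1).
Greedy uses 4 sensor positions.

4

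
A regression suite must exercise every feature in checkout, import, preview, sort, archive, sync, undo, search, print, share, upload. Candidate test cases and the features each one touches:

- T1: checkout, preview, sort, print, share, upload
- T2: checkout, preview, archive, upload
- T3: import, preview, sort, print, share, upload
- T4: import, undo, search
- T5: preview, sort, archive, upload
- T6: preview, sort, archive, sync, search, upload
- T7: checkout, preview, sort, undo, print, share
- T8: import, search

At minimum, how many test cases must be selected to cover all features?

3

T1, T4, T6 together cover {checkout, import, preview, sort, archive, sync, undo, search, print, share, upload} — every feature.
No 2 of the 8 test cases cover everything (all 28 pairs fall short), so 3 is minimum.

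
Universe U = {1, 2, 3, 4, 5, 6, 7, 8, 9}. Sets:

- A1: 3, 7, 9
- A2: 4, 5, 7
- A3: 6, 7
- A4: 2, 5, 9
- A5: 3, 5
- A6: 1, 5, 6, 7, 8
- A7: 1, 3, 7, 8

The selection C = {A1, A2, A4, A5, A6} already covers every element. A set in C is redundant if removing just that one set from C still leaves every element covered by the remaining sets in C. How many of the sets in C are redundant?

Drop A1: the rest still cover every element — redundant.
Drop A2: 4 uncovered — not redundant.
Drop A4: 2 uncovered — not redundant.
Drop A5: the rest still cover every element — redundant.
Drop A6: 1, 6, 8 uncovered — not redundant.
2 redundant: A1, A5.

2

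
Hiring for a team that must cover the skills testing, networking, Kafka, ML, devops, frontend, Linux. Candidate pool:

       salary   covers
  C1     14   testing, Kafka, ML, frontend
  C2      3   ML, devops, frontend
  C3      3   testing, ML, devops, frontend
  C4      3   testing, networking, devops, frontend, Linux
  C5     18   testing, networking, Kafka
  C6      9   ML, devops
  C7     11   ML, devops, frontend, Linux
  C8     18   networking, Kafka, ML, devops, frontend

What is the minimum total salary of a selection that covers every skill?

17

C1, C4 cover every skill at salary 14 + 3 = 17.
Any cover uses at least 2 candidates; among all covering selections none totals below 17.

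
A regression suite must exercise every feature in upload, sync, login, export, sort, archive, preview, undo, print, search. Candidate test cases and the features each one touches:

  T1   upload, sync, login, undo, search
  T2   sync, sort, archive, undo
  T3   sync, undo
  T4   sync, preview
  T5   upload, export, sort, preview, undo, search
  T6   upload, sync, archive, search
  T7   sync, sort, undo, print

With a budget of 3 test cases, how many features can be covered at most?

Choosing T1, T2, T5 covers {upload, sync, login, export, sort, archive, preview, undo, search} — 9 features.
No choice of 3 test cases does better; here print is left uncovered.

9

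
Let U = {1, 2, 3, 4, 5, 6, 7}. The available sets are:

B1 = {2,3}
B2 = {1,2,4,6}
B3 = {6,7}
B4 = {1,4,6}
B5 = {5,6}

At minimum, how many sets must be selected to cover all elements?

B1, B2, B3, B5 together cover {1, 2, 3, 4, 5, 6, 7} — every element.
No 3 of the 5 sets cover everything (all 10 triples fall short), so 4 is minimum.

4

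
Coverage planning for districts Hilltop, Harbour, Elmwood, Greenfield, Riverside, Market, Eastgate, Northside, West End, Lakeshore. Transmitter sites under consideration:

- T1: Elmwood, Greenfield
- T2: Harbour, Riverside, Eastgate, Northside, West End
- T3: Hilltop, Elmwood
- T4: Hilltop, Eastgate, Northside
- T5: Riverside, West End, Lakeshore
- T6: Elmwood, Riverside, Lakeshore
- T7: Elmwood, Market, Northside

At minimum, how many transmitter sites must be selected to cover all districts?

T1, T2, T3, T5, T7 together cover {Hilltop, Harbour, Elmwood, Greenfield, Riverside, Market, Eastgate, Northside, West End, Lakeshore} — every district.
No 4 of the 7 transmitter sites cover everything (all 35 size-4 selections fall short), so 5 is minimum.

5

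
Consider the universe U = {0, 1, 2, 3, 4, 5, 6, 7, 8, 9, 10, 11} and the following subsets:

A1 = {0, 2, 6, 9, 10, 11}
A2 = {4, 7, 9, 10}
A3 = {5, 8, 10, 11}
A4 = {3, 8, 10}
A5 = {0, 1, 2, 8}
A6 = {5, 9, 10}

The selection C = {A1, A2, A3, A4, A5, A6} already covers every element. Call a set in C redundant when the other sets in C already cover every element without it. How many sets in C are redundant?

2

Drop A1: 6 uncovered — not redundant.
Drop A2: 4, 7 uncovered — not redundant.
Drop A3: the rest still cover every element — redundant.
Drop A4: 3 uncovered — not redundant.
Drop A5: 1 uncovered — not redundant.
Drop A6: the rest still cover every element — redundant.
2 redundant: A3, A6.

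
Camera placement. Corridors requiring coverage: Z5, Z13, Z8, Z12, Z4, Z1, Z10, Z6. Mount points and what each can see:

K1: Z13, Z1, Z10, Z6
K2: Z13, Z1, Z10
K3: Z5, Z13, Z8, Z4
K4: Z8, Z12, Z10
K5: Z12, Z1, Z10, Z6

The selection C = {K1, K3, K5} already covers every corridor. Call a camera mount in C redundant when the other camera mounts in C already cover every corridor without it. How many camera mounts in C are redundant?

Drop K1: the rest still cover every corridor — redundant.
Drop K3: Z5, Z8, Z4 uncovered — not redundant.
Drop K5: Z12 uncovered — not redundant.
1 redundant: K1.

1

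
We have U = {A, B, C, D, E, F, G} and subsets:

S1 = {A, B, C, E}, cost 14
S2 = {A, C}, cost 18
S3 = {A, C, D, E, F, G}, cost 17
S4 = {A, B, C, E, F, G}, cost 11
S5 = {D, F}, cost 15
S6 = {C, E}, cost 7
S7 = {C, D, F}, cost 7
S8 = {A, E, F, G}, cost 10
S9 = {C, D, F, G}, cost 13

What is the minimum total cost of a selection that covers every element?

S4, S7 cover every element at cost 11 + 7 = 18.
Any cover uses at least 2 sets; among all covering selections none totals below 18.

18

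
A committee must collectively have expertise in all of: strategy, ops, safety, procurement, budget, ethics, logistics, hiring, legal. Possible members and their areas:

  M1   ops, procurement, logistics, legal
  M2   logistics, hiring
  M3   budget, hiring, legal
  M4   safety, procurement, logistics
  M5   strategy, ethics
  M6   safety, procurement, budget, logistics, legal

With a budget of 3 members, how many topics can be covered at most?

Choosing M1, M3, M5 covers {strategy, ops, procurement, budget, ethics, logistics, hiring, legal} — 8 topics.
No choice of 3 members does better; here safety is left uncovered.

8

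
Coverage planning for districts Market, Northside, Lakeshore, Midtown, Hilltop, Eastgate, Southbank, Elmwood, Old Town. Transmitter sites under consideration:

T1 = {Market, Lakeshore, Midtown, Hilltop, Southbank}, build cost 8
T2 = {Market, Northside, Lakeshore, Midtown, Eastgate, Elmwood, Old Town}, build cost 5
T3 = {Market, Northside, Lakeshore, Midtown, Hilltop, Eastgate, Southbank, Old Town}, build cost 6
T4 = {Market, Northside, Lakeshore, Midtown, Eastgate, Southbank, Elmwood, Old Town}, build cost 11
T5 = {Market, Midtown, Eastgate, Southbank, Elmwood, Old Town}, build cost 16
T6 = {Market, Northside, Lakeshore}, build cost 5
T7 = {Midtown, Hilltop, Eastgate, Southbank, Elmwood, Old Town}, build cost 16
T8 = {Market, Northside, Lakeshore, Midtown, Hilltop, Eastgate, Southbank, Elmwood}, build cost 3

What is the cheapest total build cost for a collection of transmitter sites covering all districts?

T2, T8 cover every district at build cost 5 + 3 = 8.
Any cover uses at least 2 transmitter sites; among all covering selections none totals below 8.

8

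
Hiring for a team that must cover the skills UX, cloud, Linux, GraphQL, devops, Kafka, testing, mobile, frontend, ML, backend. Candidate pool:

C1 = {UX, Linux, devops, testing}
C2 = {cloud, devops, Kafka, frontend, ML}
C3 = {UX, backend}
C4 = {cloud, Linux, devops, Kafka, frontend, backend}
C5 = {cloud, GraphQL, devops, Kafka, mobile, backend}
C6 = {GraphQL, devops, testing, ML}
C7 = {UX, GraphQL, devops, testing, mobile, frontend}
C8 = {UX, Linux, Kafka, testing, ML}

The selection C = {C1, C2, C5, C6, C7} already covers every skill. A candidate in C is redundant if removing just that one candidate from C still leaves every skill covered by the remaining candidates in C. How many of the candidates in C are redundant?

3

Drop C1: Linux uncovered — not redundant.
Drop C2: the rest still cover every skill — redundant.
Drop C5: backend uncovered — not redundant.
Drop C6: the rest still cover every skill — redundant.
Drop C7: the rest still cover every skill — redundant.
3 redundant: C2, C6, C7.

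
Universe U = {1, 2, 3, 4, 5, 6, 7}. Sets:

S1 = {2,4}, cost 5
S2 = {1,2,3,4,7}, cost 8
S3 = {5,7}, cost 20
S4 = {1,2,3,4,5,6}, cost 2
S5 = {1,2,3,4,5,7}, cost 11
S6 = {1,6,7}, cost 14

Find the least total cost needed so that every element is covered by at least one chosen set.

S2, S4 cover every element at cost 8 + 2 = 10.
Any cover uses at least 2 sets; among all covering selections none totals below 10.

10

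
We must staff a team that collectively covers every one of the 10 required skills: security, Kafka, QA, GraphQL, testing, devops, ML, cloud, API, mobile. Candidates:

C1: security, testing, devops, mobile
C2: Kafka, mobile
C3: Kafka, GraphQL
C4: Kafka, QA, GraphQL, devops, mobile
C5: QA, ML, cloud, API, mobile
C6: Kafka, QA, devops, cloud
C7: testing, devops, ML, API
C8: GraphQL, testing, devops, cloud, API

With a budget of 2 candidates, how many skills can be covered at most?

Choosing C1, C5 covers {security, QA, testing, devops, ML, cloud, API, mobile} — 8 skills.
No choice of 2 candidates does better; here Kafka, GraphQL are left uncovered.

8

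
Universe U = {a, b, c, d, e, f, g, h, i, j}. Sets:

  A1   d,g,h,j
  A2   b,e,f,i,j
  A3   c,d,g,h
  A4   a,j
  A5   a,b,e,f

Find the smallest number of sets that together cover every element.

A2, A3, A4 together cover {a, b, c, d, e, f, g, h, i, j} — every element.
No 2 of the 5 sets cover everything (all 10 pairs fall short), so 3 is minimum.

3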